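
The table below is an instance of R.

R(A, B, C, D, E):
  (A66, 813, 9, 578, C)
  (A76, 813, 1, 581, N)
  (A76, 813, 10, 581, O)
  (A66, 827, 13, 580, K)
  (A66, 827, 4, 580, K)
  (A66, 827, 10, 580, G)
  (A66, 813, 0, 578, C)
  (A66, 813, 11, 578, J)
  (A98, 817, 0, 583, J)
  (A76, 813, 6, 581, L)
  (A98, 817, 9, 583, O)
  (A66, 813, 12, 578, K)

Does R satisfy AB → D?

(A=A66, B=813): 4 rows → D = 578, 578, 578, 578 ✓
(A=A76, B=813): 3 rows → D = 581, 581, 581 ✓
(A=A66, B=827): 3 rows → D = 580, 580, 580 ✓
(A=A98, B=817): 2 rows → D = 583, 583 ✓
Every AB value is associated with a single D value, so AB → D holds.

Yes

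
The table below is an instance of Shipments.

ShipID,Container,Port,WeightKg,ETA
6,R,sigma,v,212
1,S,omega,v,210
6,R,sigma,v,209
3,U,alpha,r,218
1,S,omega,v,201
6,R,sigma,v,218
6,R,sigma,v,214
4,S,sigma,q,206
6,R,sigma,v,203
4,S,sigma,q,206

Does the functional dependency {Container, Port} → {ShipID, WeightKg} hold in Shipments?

(Container=R, Port=sigma): 5 rows → {ShipID,WeightKg} = (6, v), (6, v), (6, v), (6, v), (6, v) ✓
(Container=S, Port=omega): 2 rows → {ShipID,WeightKg} = (1, v), (1, v) ✓
(Container=U, Port=alpha): 1 row → {ShipID,WeightKg} = (3, r) ✓
(Container=S, Port=sigma): 2 rows → {ShipID,WeightKg} = (4, q), (4, q) ✓
Every {Container, Port} value is associated with a single {ShipID, WeightKg} value, so {Container, Port} → {ShipID, WeightKg} holds.

Yes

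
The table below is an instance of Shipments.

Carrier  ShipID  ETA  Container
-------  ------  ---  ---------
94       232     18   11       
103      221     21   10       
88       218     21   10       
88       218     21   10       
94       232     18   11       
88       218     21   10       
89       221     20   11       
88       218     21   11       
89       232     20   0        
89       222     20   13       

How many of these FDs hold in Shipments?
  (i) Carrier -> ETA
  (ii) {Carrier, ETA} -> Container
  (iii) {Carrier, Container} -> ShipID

(i) Carrier -> ETA: every LHS value maps to a single RHS value — holds.
(ii) {Carrier, ETA} -> Container: (Carrier=88, ETA=21): 4 rows → Container takes values {10, 11} — violation; (Carrier=89, ETA=20): 3 rows → Container takes values {11, 0, 13} — violation — fails.
(iii) {Carrier, Container} -> ShipID: every LHS value maps to a single RHS value — holds.
2 of the 3 dependencies hold.

2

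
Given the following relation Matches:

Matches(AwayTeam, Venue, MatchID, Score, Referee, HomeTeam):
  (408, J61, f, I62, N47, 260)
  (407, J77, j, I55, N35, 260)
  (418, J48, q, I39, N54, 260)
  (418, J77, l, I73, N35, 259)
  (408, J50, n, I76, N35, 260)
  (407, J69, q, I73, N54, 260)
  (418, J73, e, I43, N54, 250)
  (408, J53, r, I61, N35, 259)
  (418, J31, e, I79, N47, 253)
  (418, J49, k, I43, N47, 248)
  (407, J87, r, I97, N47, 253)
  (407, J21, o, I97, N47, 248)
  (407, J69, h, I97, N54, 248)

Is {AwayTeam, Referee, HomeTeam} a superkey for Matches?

Yes

All 13 rows have distinct {AwayTeam, Referee, HomeTeam} values, so {AwayTeam, Referee, HomeTeam} → (all attributes) holds and {AwayTeam, Referee, HomeTeam} is a superkey.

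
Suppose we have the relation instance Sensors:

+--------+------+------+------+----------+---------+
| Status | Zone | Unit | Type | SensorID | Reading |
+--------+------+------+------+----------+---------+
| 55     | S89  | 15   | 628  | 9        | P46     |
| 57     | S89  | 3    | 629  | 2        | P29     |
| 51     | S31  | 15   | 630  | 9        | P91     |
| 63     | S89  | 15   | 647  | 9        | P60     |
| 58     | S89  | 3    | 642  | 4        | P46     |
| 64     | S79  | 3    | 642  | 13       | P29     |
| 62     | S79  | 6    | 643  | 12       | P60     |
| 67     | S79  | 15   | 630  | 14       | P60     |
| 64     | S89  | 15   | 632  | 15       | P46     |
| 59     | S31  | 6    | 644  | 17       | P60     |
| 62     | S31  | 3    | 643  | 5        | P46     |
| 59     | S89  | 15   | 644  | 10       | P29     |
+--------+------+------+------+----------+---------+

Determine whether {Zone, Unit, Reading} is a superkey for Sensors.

No

Two distinct rows share (Zone=S89, Unit=15, Reading=P46), so {Zone, Unit, Reading} does not determine every attribute — not a superkey.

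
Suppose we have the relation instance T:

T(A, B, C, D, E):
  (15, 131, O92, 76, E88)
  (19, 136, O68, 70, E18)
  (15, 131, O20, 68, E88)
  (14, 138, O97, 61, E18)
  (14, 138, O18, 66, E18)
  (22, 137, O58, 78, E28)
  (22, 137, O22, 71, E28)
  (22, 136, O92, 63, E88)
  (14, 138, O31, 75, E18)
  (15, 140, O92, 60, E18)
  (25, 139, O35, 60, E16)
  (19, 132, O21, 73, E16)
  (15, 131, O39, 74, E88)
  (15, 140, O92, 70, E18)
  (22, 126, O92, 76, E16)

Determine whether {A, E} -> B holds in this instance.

(A=15, E=E88): 3 rows → B = 131, 131, 131 ✓
(A=19, E=E18): 1 row → B = 136 ✓
(A=14, E=E18): 3 rows → B = 138, 138, 138 ✓
(A=22, E=E28): 2 rows → B = 137, 137 ✓
(A=22, E=E88): 1 row → B = 136 ✓
(A=15, E=E18): 2 rows → B = 140, 140 ✓
(A=25, E=E16): 1 row → B = 139 ✓
(A=19, E=E16): 1 row → B = 132 ✓
(A=22, E=E16): 1 row → B = 126 ✓
Every {A, E} value is associated with a single B value, so {A, E} -> B holds.

Yes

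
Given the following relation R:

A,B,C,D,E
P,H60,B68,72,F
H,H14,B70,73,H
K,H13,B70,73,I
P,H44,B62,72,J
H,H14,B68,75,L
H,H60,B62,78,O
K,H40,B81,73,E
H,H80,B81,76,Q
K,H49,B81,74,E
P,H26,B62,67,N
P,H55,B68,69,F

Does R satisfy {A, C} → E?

No

(A=P, C=B68): 2 rows → E = F, F ✓
(A=H, C=B70): 1 row → E = H ✓
(A=K, C=B70): 1 row → E = I ✓
(A=P, C=B62): 2 rows → E takes values {J, N} — violation
(A=H, C=B68): 1 row → E = L ✓
(A=H, C=B62): 1 row → E = O ✓
(A=K, C=B81): 2 rows → E = E, E ✓
(A=H, C=B81): 1 row → E = Q ✓
Two rows agree on {A, C} but differ on E, so {A, C} → E does not hold.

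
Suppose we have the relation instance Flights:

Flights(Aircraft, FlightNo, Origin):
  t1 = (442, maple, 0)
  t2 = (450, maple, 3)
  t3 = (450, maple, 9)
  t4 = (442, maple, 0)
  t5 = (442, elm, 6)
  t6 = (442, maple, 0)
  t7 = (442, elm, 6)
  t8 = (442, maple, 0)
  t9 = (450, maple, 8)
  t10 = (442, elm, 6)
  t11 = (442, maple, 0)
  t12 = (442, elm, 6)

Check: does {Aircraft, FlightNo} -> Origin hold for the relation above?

(Aircraft=442, FlightNo=maple): rows 1, 4, 6, 8, 11 → Origin = 0, 0, 0, 0, 0 ✓
(Aircraft=450, FlightNo=maple): rows 2, 3, 9 → Origin takes values {3, 9, 8} — violation
(Aircraft=442, FlightNo=elm): rows 5, 7, 10, 12 → Origin = 6, 6, 6, 6 ✓
Two rows agree on {Aircraft, FlightNo} but differ on Origin, so {Aircraft, FlightNo} -> Origin does not hold.

No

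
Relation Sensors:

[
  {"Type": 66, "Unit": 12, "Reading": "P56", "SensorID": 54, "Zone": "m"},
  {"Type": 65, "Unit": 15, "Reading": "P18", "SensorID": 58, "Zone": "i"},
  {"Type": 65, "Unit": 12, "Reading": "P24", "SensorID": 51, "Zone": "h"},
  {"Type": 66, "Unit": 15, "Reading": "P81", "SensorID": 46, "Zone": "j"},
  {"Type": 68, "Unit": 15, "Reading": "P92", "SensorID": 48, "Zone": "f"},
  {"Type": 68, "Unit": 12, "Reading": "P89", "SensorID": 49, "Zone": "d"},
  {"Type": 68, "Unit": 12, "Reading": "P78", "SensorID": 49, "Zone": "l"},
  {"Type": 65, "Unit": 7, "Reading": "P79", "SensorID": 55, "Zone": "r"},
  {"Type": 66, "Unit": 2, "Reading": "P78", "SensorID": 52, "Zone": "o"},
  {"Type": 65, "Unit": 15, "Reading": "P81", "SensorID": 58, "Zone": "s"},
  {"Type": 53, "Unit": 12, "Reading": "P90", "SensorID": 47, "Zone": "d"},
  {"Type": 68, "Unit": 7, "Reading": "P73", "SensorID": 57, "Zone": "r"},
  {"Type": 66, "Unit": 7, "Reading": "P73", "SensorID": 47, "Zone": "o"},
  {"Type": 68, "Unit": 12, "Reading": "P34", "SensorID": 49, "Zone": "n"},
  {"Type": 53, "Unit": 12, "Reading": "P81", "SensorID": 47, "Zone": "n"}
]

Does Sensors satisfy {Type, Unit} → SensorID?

Yes

(Type=66, Unit=12): 1 row → SensorID = 54 ✓
(Type=65, Unit=15): 2 rows → SensorID = 58, 58 ✓
(Type=65, Unit=12): 1 row → SensorID = 51 ✓
(Type=66, Unit=15): 1 row → SensorID = 46 ✓
(Type=68, Unit=15): 1 row → SensorID = 48 ✓
(Type=68, Unit=12): 3 rows → SensorID = 49, 49, 49 ✓
(Type=65, Unit=7): 1 row → SensorID = 55 ✓
(Type=66, Unit=2): 1 row → SensorID = 52 ✓
(Type=53, Unit=12): 2 rows → SensorID = 47, 47 ✓
(Type=68, Unit=7): 1 row → SensorID = 57 ✓
(Type=66, Unit=7): 1 row → SensorID = 47 ✓
Every {Type, Unit} value is associated with a single SensorID value, so {Type, Unit} → SensorID holds.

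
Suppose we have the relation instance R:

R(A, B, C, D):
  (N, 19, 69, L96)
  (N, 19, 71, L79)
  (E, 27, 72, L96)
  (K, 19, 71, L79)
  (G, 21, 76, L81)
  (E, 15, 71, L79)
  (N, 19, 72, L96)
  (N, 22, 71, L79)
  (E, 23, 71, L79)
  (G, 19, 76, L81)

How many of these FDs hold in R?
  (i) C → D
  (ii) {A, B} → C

1

(i) C → D: every LHS value maps to a single RHS value — holds.
(ii) {A, B} → C: (A=N, B=19): 3 rows → C takes values {69, 71, 72} — violation — fails.
1 of the 2 dependencies holds.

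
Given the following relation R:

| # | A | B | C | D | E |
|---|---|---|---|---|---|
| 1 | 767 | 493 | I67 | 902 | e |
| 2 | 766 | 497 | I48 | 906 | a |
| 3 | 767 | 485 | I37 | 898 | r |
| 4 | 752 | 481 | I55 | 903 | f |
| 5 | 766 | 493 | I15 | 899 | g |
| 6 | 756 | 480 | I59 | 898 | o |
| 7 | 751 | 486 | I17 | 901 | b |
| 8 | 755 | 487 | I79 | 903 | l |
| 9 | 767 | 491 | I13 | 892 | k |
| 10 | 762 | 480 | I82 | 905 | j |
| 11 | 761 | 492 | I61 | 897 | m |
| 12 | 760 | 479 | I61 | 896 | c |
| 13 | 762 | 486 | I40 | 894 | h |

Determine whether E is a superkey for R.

Yes

All 13 rows have distinct E values, so E → (all attributes) holds and E is a superkey.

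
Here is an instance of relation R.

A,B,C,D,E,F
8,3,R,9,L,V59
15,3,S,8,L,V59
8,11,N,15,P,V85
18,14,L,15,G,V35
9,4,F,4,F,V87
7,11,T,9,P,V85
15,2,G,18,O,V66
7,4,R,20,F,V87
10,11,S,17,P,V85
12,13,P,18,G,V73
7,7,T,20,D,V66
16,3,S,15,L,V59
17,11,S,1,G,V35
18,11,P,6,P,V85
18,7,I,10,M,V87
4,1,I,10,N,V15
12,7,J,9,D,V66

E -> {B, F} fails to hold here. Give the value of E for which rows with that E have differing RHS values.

E=L: 3 rows → {B,F} = (3, V59), (3, V59), (3, V59) ✓
E=P: 4 rows → {B,F} = (11, V85), (11, V85), (11, V85), (11, V85) ✓
E=G: 3 rows → {B,F} takes values {(14, V35), (13, V73), (11, V35)} — violation
E=F: 2 rows → {B,F} = (4, V87), (4, V87) ✓
E=O: 1 row → {B,F} = (2, V66) ✓
E=D: 2 rows → {B,F} = (7, V66), (7, V66) ✓
E=M: 1 row → {B,F} = (7, V87) ✓
E=N: 1 row → {B,F} = (1, V15) ✓
The only E value with inconsistent RHS is E=G.

G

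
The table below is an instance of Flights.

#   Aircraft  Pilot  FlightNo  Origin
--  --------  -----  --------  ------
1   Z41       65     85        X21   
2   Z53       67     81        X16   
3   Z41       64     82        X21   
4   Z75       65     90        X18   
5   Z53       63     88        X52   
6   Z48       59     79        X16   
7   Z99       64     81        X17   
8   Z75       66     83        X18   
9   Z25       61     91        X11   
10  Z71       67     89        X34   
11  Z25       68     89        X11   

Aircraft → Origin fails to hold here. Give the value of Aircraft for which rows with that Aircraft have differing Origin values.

Z53

Aircraft=Z41: rows 1, 3 → Origin = X21, X21 ✓
Aircraft=Z53: rows 2, 5 → Origin takes values {X16, X52} — violation
Aircraft=Z75: rows 4, 8 → Origin = X18, X18 ✓
Aircraft=Z48: row 6 → Origin = X16 ✓
Aircraft=Z99: row 7 → Origin = X17 ✓
Aircraft=Z25: rows 9, 11 → Origin = X11, X11 ✓
Aircraft=Z71: row 10 → Origin = X34 ✓
The only Aircraft value with inconsistent Origin is Aircraft=Z53.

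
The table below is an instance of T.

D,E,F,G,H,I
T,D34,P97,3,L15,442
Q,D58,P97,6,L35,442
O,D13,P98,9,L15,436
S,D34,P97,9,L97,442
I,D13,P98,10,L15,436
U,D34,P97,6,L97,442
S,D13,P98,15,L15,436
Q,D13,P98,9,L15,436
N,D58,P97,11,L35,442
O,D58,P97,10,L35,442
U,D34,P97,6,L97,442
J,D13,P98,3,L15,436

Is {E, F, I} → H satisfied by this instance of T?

(E=D34, F=P97, I=442): 4 rows → H takes values {L15, L97} — violation
(E=D58, F=P97, I=442): 3 rows → H = L35, L35, L35 ✓
(E=D13, F=P98, I=436): 5 rows → H = L15, L15, L15, L15, L15 ✓
Two rows agree on {E, F, I} but differ on H, so {E, F, I} → H does not hold.

No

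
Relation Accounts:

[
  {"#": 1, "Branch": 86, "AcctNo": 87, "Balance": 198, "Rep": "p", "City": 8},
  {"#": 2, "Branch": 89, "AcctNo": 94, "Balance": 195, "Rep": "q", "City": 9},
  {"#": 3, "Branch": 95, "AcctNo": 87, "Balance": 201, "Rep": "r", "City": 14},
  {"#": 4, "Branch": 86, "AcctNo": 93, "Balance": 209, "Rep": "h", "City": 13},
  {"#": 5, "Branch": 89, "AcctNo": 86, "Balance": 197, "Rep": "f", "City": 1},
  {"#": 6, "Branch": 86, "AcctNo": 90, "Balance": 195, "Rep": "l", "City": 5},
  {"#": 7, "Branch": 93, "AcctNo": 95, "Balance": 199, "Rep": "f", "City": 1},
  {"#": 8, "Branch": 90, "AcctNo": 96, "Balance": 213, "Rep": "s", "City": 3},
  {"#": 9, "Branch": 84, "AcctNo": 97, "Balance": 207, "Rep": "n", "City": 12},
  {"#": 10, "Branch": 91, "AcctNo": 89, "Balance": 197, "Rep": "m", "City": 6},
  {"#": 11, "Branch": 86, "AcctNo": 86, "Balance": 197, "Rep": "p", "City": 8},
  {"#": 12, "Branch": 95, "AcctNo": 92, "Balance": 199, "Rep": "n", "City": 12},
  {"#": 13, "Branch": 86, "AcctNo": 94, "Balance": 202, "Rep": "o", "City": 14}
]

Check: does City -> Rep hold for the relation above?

No

City=8: rows 1, 11 → Rep = p, p ✓
City=9: row 2 → Rep = q ✓
City=14: rows 3, 13 → Rep takes values {r, o} — violation
City=13: row 4 → Rep = h ✓
City=1: rows 5, 7 → Rep = f, f ✓
City=5: row 6 → Rep = l ✓
City=3: row 8 → Rep = s ✓
City=12: rows 9, 12 → Rep = n, n ✓
City=6: row 10 → Rep = m ✓
Two rows agree on City but differ on Rep, so City -> Rep does not hold.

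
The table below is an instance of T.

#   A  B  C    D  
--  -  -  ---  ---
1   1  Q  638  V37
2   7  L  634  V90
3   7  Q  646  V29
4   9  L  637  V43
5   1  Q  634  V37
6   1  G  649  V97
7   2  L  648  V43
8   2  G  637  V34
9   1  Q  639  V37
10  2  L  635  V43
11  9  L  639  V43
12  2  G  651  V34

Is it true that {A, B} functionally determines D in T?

(A=1, B=Q): rows 1, 5, 9 → D = V37, V37, V37 ✓
(A=7, B=L): row 2 → D = V90 ✓
(A=7, B=Q): row 3 → D = V29 ✓
(A=9, B=L): rows 4, 11 → D = V43, V43 ✓
(A=1, B=G): row 6 → D = V97 ✓
(A=2, B=L): rows 7, 10 → D = V43, V43 ✓
(A=2, B=G): rows 8, 12 → D = V34, V34 ✓
Every {A, B} value is associated with a single D value, so {A, B} → D holds.

Yes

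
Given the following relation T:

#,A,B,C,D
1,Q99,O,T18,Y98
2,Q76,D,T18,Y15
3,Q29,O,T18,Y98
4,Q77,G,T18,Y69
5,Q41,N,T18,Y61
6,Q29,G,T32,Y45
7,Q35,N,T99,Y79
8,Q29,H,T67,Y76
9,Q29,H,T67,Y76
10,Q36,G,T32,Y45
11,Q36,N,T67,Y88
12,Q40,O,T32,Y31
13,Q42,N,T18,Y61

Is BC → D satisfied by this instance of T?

Yes

(B=O, C=T18): rows 1, 3 → D = Y98, Y98 ✓
(B=D, C=T18): row 2 → D = Y15 ✓
(B=G, C=T18): row 4 → D = Y69 ✓
(B=N, C=T18): rows 5, 13 → D = Y61, Y61 ✓
(B=G, C=T32): rows 6, 10 → D = Y45, Y45 ✓
(B=N, C=T99): row 7 → D = Y79 ✓
(B=H, C=T67): rows 8, 9 → D = Y76, Y76 ✓
(B=N, C=T67): row 11 → D = Y88 ✓
(B=O, C=T32): row 12 → D = Y31 ✓
Every BC value is associated with a single D value, so BC → D holds.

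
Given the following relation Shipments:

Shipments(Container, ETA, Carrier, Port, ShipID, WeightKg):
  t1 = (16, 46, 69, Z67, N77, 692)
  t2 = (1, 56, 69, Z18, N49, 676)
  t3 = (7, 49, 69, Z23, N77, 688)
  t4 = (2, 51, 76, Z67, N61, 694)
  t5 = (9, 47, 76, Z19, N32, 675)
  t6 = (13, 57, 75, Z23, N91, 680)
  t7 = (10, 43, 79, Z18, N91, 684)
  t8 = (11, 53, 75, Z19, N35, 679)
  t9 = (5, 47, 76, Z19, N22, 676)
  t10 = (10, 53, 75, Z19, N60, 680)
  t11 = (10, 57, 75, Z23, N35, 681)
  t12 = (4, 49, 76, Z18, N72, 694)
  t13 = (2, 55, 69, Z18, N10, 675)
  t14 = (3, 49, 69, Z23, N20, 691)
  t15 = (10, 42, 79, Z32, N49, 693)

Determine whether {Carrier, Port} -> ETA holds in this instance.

No

(Carrier=69, Port=Z67): row 1 → ETA = 46 ✓
(Carrier=69, Port=Z18): rows 2, 13 → ETA takes values {56, 55} — violation
(Carrier=69, Port=Z23): rows 3, 14 → ETA = 49, 49 ✓
(Carrier=76, Port=Z67): row 4 → ETA = 51 ✓
(Carrier=76, Port=Z19): rows 5, 9 → ETA = 47, 47 ✓
(Carrier=75, Port=Z23): rows 6, 11 → ETA = 57, 57 ✓
(Carrier=79, Port=Z18): row 7 → ETA = 43 ✓
(Carrier=75, Port=Z19): rows 8, 10 → ETA = 53, 53 ✓
(Carrier=76, Port=Z18): row 12 → ETA = 49 ✓
(Carrier=79, Port=Z32): row 15 → ETA = 42 ✓
Two rows agree on {Carrier, Port} but differ on ETA, so {Carrier, Port} -> ETA does not hold.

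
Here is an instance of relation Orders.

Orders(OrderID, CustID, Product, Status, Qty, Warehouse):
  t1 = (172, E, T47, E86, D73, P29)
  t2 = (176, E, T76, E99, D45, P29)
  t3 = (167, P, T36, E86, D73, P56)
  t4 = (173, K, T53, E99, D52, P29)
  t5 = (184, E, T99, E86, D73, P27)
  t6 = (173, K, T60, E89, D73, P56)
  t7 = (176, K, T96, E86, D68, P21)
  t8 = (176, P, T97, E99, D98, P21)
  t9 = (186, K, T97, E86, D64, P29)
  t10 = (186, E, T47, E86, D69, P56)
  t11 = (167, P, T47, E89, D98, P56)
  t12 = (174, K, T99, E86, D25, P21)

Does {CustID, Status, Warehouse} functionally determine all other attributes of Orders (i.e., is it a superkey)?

No

Rows 7 and 12 have the same {CustID, Status, Warehouse} value (CustID=K, Status=E86, Warehouse=P21) but are distinct tuples, so {CustID, Status, Warehouse} does not determine every attribute — not a superkey.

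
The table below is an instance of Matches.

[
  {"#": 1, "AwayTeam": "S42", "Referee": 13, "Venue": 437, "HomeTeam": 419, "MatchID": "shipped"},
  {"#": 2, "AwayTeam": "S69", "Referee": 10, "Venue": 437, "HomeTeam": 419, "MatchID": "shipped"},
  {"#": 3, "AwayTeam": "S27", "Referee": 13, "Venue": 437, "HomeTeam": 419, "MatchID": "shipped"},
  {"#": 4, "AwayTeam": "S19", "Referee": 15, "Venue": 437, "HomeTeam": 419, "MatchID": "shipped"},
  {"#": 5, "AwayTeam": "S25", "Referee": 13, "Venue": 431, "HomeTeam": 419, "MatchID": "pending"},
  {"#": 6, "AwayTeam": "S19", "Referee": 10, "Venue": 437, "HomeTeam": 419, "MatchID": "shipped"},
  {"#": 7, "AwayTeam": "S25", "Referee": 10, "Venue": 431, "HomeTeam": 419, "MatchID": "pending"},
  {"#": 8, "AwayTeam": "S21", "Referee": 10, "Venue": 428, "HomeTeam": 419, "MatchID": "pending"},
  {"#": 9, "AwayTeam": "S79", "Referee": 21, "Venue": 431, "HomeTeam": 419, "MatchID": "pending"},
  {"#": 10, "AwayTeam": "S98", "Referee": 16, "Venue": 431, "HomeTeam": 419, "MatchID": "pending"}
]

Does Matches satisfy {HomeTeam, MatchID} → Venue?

No

(HomeTeam=419, MatchID=shipped): rows 1, 2, 3, 4, 6 → Venue = 437, 437, 437, 437, 437 ✓
(HomeTeam=419, MatchID=pending): rows 5, 7, 8, 9, 10 → Venue takes values {431, 428} — violation
Two rows agree on {HomeTeam, MatchID} but differ on Venue, so {HomeTeam, MatchID} → Venue does not hold.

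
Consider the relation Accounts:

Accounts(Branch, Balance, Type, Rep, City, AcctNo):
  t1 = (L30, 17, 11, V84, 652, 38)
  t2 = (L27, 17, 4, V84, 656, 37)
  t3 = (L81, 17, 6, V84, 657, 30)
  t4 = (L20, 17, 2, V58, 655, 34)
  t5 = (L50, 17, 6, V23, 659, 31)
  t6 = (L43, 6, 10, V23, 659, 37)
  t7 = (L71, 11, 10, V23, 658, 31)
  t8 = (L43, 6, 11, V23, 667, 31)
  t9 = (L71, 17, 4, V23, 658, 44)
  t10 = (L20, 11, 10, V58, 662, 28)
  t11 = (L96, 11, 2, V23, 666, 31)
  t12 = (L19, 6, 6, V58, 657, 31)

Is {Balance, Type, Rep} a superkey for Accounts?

All 12 rows have distinct {Balance, Type, Rep} values, so {Balance, Type, Rep} → (all attributes) holds and {Balance, Type, Rep} is a superkey.

Yes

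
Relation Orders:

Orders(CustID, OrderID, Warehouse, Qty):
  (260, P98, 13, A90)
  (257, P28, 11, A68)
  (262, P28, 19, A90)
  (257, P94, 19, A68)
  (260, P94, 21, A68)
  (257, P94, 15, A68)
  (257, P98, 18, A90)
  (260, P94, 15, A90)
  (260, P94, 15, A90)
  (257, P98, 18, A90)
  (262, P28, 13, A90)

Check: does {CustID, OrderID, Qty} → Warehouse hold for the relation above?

(CustID=260, OrderID=P98, Qty=A90): 1 row → Warehouse = 13 ✓
(CustID=257, OrderID=P28, Qty=A68): 1 row → Warehouse = 11 ✓
(CustID=262, OrderID=P28, Qty=A90): 2 rows → Warehouse takes values {19, 13} — violation
(CustID=257, OrderID=P94, Qty=A68): 2 rows → Warehouse takes values {19, 15} — violation
(CustID=260, OrderID=P94, Qty=A68): 1 row → Warehouse = 21 ✓
(CustID=257, OrderID=P98, Qty=A90): 2 rows → Warehouse = 18, 18 ✓
(CustID=260, OrderID=P94, Qty=A90): 2 rows → Warehouse = 15, 15 ✓
Two rows agree on {CustID, OrderID, Qty} but differ on Warehouse, so {CustID, OrderID, Qty} → Warehouse does not hold.

No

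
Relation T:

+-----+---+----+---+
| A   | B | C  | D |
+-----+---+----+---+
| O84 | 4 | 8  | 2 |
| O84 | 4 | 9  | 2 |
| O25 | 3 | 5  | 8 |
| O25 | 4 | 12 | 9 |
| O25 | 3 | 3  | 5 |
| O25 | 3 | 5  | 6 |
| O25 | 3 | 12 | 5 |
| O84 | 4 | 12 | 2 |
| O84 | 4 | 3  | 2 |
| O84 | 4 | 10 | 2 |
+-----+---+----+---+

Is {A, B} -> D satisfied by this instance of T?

(A=O84, B=4): 5 rows → D = 2, 2, 2, 2, 2 ✓
(A=O25, B=3): 4 rows → D takes values {8, 5, 6} — violation
(A=O25, B=4): 1 row → D = 9 ✓
Two rows agree on {A, B} but differ on D, so {A, B} -> D does not hold.

No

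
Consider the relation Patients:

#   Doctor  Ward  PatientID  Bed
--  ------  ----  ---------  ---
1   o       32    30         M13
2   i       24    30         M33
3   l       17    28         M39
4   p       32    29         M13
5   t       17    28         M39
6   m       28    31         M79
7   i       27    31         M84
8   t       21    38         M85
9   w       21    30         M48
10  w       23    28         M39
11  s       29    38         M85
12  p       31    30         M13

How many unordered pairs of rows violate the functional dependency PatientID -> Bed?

PatientID=30: violating pairs (1,2), (1,9), (2,9), (2,12), (9,12) — 5 pairs.
PatientID=28: all 3 rows agree on Bed — 0 pairs.
PatientID=31: violating pairs (6,7) — 1 pair.
PatientID=38: all 2 rows agree on Bed — 0 pairs.

6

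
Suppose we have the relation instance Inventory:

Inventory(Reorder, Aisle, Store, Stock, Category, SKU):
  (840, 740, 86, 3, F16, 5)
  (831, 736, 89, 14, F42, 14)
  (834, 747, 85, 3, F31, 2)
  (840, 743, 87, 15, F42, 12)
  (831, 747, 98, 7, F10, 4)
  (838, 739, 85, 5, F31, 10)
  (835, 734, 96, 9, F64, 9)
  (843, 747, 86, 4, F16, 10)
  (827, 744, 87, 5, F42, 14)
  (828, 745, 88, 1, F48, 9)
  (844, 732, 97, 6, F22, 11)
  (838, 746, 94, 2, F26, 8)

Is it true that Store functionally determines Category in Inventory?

Yes

Store=86: 2 rows → Category = F16, F16 ✓
Store=89: 1 row → Category = F42 ✓
Store=85: 2 rows → Category = F31, F31 ✓
Store=87: 2 rows → Category = F42, F42 ✓
Store=98: 1 row → Category = F10 ✓
Store=96: 1 row → Category = F64 ✓
Store=88: 1 row → Category = F48 ✓
Store=97: 1 row → Category = F22 ✓
Store=94: 1 row → Category = F26 ✓
Every Store value is associated with a single Category value, so Store -> Category holds.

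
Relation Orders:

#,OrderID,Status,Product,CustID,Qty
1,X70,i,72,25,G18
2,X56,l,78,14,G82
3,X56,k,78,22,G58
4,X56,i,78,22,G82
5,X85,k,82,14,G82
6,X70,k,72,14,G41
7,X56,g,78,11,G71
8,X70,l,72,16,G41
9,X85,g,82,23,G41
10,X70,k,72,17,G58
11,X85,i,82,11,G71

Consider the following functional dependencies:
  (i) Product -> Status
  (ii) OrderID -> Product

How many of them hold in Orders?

(i) Product -> Status: Product=72: rows 1, 6, 8, 10 → Status takes values {i, k, l} — violation; Product=78: rows 2, 3, 4, 7 → Status takes values {l, k, i, g} — violation; Product=82: rows 5, 9, 11 → Status takes values {k, g, i} — violation — fails.
(ii) OrderID -> Product: every LHS value maps to a single RHS value — holds.
1 of the 2 dependencies holds.

1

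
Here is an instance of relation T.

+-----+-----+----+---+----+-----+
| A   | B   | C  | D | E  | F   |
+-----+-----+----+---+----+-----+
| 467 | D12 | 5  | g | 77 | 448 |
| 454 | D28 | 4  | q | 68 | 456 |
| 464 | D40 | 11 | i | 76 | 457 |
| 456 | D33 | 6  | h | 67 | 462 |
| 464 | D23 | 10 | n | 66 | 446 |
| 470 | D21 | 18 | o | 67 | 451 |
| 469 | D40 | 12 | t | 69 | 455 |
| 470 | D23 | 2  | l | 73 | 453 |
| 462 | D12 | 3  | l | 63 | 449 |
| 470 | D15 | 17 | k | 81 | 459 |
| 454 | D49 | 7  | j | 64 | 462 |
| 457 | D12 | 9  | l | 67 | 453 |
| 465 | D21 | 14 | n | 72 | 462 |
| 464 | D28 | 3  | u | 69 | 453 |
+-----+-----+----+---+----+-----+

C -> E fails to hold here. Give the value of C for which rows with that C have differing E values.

C=5: 1 row → E = 77 ✓
C=4: 1 row → E = 68 ✓
C=11: 1 row → E = 76 ✓
C=6: 1 row → E = 67 ✓
C=10: 1 row → E = 66 ✓
C=18: 1 row → E = 67 ✓
C=12: 1 row → E = 69 ✓
C=2: 1 row → E = 73 ✓
C=3: 2 rows → E takes values {63, 69} — violation
C=17: 1 row → E = 81 ✓
C=7: 1 row → E = 64 ✓
C=9: 1 row → E = 67 ✓
C=14: 1 row → E = 72 ✓
The only C value with inconsistent E is C=3.

3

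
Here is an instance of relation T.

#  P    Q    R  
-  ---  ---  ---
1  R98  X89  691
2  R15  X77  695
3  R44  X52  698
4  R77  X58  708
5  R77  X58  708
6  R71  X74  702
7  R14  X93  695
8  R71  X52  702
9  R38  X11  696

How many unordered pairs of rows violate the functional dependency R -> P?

1

R=695: violating pairs (2,7) — 1 pair.
R=708: all 2 rows agree on P — 0 pairs.
R=702: all 2 rows agree on P — 0 pairs.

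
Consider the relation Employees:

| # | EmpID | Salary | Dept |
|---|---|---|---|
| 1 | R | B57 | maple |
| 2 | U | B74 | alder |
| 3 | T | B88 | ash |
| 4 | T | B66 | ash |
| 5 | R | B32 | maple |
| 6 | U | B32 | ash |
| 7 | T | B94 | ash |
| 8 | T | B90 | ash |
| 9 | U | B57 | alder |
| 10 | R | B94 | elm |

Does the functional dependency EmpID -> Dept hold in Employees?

EmpID=R: rows 1, 5, 10 → Dept takes values {maple, elm} — violation
EmpID=U: rows 2, 6, 9 → Dept takes values {alder, ash} — violation
EmpID=T: rows 3, 4, 7, 8 → Dept = ash, ash, ash, ash ✓
Two rows agree on EmpID but differ on Dept, so EmpID -> Dept does not hold.

No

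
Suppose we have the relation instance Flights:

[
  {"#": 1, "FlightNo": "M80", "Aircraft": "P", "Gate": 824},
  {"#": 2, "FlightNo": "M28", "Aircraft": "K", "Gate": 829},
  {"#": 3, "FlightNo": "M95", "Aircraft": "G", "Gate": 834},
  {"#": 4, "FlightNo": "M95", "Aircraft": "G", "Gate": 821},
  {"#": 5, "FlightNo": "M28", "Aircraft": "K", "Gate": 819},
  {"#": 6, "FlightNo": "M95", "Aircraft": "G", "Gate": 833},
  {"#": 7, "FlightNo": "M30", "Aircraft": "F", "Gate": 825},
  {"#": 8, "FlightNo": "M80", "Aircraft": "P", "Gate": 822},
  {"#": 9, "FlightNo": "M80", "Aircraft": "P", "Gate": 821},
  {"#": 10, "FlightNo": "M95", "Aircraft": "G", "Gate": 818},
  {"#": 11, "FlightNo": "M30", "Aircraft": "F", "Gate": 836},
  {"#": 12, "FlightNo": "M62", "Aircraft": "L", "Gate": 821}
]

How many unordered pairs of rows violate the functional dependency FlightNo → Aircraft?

0

FlightNo=M80: all 3 rows agree on Aircraft — 0 pairs.
FlightNo=M28: all 2 rows agree on Aircraft — 0 pairs.
FlightNo=M95: all 4 rows agree on Aircraft — 0 pairs.
FlightNo=M30: all 2 rows agree on Aircraft — 0 pairs.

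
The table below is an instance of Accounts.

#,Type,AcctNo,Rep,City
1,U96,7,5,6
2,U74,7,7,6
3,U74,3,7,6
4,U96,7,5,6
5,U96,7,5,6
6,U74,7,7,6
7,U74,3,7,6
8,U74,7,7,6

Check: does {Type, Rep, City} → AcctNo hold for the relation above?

(Type=U96, Rep=5, City=6): rows 1, 4, 5 → AcctNo = 7, 7, 7 ✓
(Type=U74, Rep=7, City=6): rows 2, 3, 6, 7, 8 → AcctNo takes values {7, 3} — violation
Two rows agree on {Type, Rep, City} but differ on AcctNo, so {Type, Rep, City} → AcctNo does not hold.

No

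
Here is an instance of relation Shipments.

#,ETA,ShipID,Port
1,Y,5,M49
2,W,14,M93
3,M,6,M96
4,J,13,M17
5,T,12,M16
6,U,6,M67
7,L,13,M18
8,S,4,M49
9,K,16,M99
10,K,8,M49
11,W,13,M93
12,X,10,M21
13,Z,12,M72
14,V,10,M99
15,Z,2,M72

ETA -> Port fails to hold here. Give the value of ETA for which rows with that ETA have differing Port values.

K

ETA=Y: row 1 → Port = M49 ✓
ETA=W: rows 2, 11 → Port = M93, M93 ✓
ETA=M: row 3 → Port = M96 ✓
ETA=J: row 4 → Port = M17 ✓
ETA=T: row 5 → Port = M16 ✓
ETA=U: row 6 → Port = M67 ✓
ETA=L: row 7 → Port = M18 ✓
ETA=S: row 8 → Port = M49 ✓
ETA=K: rows 9, 10 → Port takes values {M99, M49} — violation
ETA=X: row 12 → Port = M21 ✓
ETA=Z: rows 13, 15 → Port = M72, M72 ✓
ETA=V: row 14 → Port = M99 ✓
The only ETA value with inconsistent Port is ETA=K.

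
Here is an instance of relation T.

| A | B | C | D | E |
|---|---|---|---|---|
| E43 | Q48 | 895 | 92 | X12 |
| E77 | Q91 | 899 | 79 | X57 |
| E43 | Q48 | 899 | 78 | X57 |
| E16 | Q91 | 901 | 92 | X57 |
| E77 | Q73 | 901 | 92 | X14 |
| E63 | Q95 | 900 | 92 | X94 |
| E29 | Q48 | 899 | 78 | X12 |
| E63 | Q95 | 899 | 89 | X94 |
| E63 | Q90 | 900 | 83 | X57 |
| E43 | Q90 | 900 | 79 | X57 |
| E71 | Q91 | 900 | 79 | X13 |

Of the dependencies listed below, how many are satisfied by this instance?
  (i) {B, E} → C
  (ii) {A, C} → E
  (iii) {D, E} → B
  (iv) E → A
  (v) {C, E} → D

0

(i) {B, E} → C: (B=Q48, E=X12): 2 rows → C takes values {895, 899} — violation; (B=Q91, E=X57): 2 rows → C takes values {899, 901} — violation; (B=Q95, E=X94): 2 rows → C takes values {900, 899} — violation — fails.
(ii) {A, C} → E: (A=E63, C=900): 2 rows → E takes values {X94, X57} — violation — fails.
(iii) {D, E} → B: (D=79, E=X57): 2 rows → B takes values {Q91, Q90} — violation — fails.
(iv) E → A: E=X12: 2 rows → A takes values {E43, E29} — violation; E=X57: 5 rows → A takes values {E77, E43, E16, E63} — violation — fails.
(v) {C, E} → D: (C=899, E=X57): 2 rows → D takes values {79, 78} — violation; (C=900, E=X57): 2 rows → D takes values {83, 79} — violation — fails.
None of the 5 dependencies hold.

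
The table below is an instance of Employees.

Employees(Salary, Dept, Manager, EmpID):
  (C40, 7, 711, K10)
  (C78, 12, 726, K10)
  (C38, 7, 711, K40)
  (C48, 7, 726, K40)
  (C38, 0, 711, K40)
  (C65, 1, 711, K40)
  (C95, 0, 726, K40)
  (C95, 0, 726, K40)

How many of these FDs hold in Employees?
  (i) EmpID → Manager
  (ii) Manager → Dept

0

(i) EmpID → Manager: EmpID=K10: 2 rows → Manager takes values {711, 726} — violation; EmpID=K40: 6 rows → Manager takes values {711, 726} — violation — fails.
(ii) Manager → Dept: Manager=711: 4 rows → Dept takes values {7, 0, 1} — violation; Manager=726: 4 rows → Dept takes values {12, 7, 0} — violation — fails.
None of the 2 dependencies hold.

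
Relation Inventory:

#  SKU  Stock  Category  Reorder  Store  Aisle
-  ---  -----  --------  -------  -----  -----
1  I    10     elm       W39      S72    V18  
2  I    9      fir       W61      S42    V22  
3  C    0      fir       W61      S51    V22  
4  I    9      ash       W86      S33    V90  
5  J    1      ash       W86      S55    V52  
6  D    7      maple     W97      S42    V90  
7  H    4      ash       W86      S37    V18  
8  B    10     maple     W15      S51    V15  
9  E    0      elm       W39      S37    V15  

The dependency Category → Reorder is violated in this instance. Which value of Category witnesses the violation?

maple

Category=elm: rows 1, 9 → Reorder = W39, W39 ✓
Category=fir: rows 2, 3 → Reorder = W61, W61 ✓
Category=ash: rows 4, 5, 7 → Reorder = W86, W86, W86 ✓
Category=maple: rows 6, 8 → Reorder takes values {W97, W15} — violation
The only Category value with inconsistent Reorder is Category=maple.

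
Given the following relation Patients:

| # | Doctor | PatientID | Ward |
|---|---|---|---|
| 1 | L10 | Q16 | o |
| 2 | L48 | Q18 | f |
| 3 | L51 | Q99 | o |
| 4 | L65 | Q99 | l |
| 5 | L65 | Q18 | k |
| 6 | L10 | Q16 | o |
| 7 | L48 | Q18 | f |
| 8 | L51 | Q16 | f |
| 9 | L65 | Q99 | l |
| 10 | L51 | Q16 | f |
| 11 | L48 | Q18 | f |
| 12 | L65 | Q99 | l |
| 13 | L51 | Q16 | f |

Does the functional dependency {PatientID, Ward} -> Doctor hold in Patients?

Yes

(PatientID=Q16, Ward=o): rows 1, 6 → Doctor = L10, L10 ✓
(PatientID=Q18, Ward=f): rows 2, 7, 11 → Doctor = L48, L48, L48 ✓
(PatientID=Q99, Ward=o): row 3 → Doctor = L51 ✓
(PatientID=Q99, Ward=l): rows 4, 9, 12 → Doctor = L65, L65, L65 ✓
(PatientID=Q18, Ward=k): row 5 → Doctor = L65 ✓
(PatientID=Q16, Ward=f): rows 8, 10, 13 → Doctor = L51, L51, L51 ✓
Every {PatientID, Ward} value is associated with a single Doctor value, so {PatientID, Ward} -> Doctor holds.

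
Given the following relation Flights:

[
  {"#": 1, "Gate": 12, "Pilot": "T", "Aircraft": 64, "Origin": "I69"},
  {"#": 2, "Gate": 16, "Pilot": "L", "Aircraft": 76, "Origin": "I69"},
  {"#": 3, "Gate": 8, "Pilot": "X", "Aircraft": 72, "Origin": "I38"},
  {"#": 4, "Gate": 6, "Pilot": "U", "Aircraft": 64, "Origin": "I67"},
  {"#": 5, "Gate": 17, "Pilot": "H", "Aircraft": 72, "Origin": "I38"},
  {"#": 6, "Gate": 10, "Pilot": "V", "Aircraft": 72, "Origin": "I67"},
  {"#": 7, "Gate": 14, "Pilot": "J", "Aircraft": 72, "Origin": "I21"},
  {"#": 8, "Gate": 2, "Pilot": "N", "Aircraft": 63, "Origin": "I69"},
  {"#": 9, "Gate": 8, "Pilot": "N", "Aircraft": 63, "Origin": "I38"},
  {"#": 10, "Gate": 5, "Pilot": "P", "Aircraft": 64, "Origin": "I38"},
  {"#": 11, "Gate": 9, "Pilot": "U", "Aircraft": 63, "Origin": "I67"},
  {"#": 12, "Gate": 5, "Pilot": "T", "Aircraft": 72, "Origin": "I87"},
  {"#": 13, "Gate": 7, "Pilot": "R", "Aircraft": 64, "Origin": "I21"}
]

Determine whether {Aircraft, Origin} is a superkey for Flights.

No

Rows 3 and 5 have the same {Aircraft, Origin} value (Aircraft=72, Origin=I38) but are distinct tuples, so {Aircraft, Origin} does not determine every attribute — not a superkey.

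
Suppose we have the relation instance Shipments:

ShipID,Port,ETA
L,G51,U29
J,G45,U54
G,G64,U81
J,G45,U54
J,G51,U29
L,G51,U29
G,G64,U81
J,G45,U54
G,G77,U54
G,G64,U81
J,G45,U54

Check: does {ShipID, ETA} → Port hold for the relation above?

(ShipID=L, ETA=U29): 2 rows → Port = G51, G51 ✓
(ShipID=J, ETA=U54): 4 rows → Port = G45, G45, G45, G45 ✓
(ShipID=G, ETA=U81): 3 rows → Port = G64, G64, G64 ✓
(ShipID=J, ETA=U29): 1 row → Port = G51 ✓
(ShipID=G, ETA=U54): 1 row → Port = G77 ✓
Every {ShipID, ETA} value is associated with a single Port value, so {ShipID, ETA} → Port holds.

Yes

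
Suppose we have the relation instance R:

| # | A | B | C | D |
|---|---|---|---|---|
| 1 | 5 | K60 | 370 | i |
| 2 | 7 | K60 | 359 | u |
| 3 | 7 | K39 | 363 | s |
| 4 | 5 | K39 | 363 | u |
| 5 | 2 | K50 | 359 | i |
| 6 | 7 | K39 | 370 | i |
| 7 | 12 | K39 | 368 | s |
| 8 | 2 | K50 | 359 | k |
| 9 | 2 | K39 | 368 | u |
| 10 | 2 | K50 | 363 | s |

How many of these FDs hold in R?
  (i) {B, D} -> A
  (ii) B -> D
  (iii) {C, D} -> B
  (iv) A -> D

0

(i) {B, D} -> A: (B=K39, D=s): rows 3, 7 → A takes values {7, 12} — violation; (B=K39, D=u): rows 4, 9 → A takes values {5, 2} — violation — fails.
(ii) B -> D: B=K60: rows 1, 2 → D takes values {i, u} — violation; B=K39: rows 3, 4, 6, 7, 9 → D takes values {s, u, i} — violation; B=K50: rows 5, 8, 10 → D takes values {i, k, s} — violation — fails.
(iii) {C, D} -> B: (C=370, D=i): rows 1, 6 → B takes values {K60, K39} — violation; (C=363, D=s): rows 3, 10 → B takes values {K39, K50} — violation — fails.
(iv) A -> D: A=5: rows 1, 4 → D takes values {i, u} — violation; A=7: rows 2, 3, 6 → D takes values {u, s, i} — violation; A=2: rows 5, 8, 9, 10 → D takes values {i, k, u, s} — violation — fails.
None of the 4 dependencies hold.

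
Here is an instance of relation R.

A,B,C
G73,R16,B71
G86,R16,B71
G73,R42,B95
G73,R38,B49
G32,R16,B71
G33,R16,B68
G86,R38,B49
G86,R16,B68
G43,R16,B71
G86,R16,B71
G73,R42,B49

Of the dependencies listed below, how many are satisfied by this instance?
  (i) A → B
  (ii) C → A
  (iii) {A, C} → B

(i) A → B: A=G73: 4 rows → B takes values {R16, R42, R38} — violation; A=G86: 4 rows → B takes values {R16, R38} — violation — fails.
(ii) C → A: C=B71: 5 rows → A takes values {G73, G86, G32, G43} — violation; C=B49: 3 rows → A takes values {G73, G86} — violation; C=B68: 2 rows → A takes values {G33, G86} — violation — fails.
(iii) {A, C} → B: (A=G73, C=B49): 2 rows → B takes values {R38, R42} — violation — fails.
None of the 3 dependencies hold.

0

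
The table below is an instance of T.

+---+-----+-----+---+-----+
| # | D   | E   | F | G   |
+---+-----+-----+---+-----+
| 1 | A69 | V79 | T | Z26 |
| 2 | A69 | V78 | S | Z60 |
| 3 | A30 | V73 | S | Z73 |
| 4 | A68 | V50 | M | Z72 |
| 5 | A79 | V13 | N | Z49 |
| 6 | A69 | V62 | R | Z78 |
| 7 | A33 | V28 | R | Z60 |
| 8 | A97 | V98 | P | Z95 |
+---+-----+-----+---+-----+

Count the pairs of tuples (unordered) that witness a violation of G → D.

1

G=Z60: violating pairs (2,7) — 1 pair.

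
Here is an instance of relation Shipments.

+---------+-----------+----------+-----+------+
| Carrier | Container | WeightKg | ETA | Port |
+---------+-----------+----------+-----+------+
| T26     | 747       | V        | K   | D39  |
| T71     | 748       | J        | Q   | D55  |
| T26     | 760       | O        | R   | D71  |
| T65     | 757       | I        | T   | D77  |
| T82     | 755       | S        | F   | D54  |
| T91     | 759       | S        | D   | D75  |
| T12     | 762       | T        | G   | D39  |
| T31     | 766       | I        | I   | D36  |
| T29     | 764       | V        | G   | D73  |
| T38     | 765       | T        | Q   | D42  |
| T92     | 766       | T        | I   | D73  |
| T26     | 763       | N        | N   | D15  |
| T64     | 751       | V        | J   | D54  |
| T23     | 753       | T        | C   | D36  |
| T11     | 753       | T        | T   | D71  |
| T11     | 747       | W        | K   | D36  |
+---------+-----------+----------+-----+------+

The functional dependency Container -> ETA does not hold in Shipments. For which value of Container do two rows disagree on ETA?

753

Container=747: 2 rows → ETA = K, K ✓
Container=748: 1 row → ETA = Q ✓
Container=760: 1 row → ETA = R ✓
Container=757: 1 row → ETA = T ✓
Container=755: 1 row → ETA = F ✓
Container=759: 1 row → ETA = D ✓
Container=762: 1 row → ETA = G ✓
Container=766: 2 rows → ETA = I, I ✓
Container=764: 1 row → ETA = G ✓
Container=765: 1 row → ETA = Q ✓
Container=763: 1 row → ETA = N ✓
Container=751: 1 row → ETA = J ✓
Container=753: 2 rows → ETA takes values {C, T} — violation
The only Container value with inconsistent ETA is Container=753.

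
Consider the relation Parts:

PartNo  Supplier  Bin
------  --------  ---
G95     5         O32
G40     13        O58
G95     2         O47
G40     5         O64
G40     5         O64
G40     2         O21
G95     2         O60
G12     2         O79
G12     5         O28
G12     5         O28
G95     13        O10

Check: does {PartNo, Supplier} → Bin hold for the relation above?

(PartNo=G95, Supplier=5): 1 row → Bin = O32 ✓
(PartNo=G40, Supplier=13): 1 row → Bin = O58 ✓
(PartNo=G95, Supplier=2): 2 rows → Bin takes values {O47, O60} — violation
(PartNo=G40, Supplier=5): 2 rows → Bin = O64, O64 ✓
(PartNo=G40, Supplier=2): 1 row → Bin = O21 ✓
(PartNo=G12, Supplier=2): 1 row → Bin = O79 ✓
(PartNo=G12, Supplier=5): 2 rows → Bin = O28, O28 ✓
(PartNo=G95, Supplier=13): 1 row → Bin = O10 ✓
Two rows agree on {PartNo, Supplier} but differ on Bin, so {PartNo, Supplier} → Bin does not hold.

No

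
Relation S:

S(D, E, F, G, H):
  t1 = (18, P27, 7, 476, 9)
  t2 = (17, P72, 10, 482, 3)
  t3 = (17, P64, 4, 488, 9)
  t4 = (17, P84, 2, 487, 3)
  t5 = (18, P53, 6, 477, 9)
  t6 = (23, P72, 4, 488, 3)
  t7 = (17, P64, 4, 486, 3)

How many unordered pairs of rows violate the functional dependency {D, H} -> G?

(D=18, H=9): violating pairs (1,5) — 1 pair.
(D=17, H=3): violating pairs (2,4), (2,7), (4,7) — 3 pairs.

4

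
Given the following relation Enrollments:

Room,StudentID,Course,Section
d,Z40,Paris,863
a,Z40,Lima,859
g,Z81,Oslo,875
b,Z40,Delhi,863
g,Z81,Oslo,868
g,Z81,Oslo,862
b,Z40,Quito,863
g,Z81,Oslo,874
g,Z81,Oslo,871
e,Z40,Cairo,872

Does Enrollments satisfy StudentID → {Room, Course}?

StudentID=Z40: 5 rows → {Room,Course} takes values {(d, Paris), (a, Lima), (b, Delhi), (b, Quito), (e, Cairo)} — violation
StudentID=Z81: 5 rows → {Room,Course} = (g, Oslo), (g, Oslo), (g, Oslo), (g, Oslo), (g, Oslo) ✓
Two rows agree on StudentID but differ on {Room, Course}, so StudentID → {Room, Course} does not hold.

No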